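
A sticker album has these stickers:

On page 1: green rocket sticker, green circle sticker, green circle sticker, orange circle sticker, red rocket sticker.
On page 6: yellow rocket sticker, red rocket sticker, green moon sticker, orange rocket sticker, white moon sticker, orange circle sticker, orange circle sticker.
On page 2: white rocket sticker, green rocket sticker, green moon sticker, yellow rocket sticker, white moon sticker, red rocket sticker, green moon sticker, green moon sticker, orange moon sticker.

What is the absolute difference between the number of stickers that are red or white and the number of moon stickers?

stickers that are red or white: 6. moon stickers: 7.
|6 − 7| = 7 − 6 = 1.

1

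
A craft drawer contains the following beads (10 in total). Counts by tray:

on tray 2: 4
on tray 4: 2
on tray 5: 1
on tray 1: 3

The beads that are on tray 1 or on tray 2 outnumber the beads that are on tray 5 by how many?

6

beads on tray 1 or on tray 2: 7.
beads on tray 5: 1.
7 − 1 = 6.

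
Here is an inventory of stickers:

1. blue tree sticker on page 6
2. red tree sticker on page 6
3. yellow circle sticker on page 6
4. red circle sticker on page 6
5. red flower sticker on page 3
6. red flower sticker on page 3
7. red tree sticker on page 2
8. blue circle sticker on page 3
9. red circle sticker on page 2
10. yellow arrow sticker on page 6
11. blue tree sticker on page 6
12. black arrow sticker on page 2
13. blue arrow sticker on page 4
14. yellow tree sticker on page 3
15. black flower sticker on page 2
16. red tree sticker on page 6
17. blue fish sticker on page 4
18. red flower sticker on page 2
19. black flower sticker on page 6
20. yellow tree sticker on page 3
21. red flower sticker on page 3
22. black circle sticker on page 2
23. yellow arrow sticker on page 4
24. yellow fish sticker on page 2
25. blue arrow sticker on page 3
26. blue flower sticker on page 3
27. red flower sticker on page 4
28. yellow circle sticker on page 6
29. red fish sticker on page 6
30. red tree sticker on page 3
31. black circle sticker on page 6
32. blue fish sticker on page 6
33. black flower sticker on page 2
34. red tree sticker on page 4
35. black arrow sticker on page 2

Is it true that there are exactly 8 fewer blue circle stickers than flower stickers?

blue circle stickers: 1.
flower stickers: 9.
The claim requires 9 − 1 (= 8) to equal 8, which holds.

True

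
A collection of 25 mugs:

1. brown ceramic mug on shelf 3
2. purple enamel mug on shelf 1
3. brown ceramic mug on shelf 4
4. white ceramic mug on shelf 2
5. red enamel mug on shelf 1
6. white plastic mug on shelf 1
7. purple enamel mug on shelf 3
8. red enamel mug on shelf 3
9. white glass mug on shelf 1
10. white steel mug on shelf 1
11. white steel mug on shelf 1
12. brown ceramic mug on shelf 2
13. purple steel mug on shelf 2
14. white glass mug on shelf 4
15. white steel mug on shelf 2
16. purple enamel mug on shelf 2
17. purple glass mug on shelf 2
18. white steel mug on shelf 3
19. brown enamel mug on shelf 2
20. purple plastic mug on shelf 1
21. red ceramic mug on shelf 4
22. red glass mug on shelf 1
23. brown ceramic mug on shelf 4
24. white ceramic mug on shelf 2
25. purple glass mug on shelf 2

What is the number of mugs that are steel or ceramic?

ceramic: 7; steel: 5; together 7 + 5 = 12.

12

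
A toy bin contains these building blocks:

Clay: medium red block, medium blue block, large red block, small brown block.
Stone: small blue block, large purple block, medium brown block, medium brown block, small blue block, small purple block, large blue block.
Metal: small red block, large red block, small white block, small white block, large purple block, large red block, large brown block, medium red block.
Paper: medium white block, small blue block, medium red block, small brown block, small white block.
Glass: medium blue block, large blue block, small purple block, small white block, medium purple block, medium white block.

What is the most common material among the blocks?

Counts by material: metal 8, stone 7, glass 6, paper 5, clay 4.
The maximum is 8, held uniquely by metal.

metal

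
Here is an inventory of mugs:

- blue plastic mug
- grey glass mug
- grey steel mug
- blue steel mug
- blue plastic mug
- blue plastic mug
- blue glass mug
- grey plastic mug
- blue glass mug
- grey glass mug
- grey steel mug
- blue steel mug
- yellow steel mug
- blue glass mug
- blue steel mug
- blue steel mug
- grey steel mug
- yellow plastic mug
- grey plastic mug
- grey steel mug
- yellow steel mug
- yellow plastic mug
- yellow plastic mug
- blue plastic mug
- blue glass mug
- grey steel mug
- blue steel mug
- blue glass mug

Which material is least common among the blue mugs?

Counts by material (restricted to blue mugs): steel 5, glass 5, plastic 4.
The minimum is 4, held uniquely by plastic.

plastic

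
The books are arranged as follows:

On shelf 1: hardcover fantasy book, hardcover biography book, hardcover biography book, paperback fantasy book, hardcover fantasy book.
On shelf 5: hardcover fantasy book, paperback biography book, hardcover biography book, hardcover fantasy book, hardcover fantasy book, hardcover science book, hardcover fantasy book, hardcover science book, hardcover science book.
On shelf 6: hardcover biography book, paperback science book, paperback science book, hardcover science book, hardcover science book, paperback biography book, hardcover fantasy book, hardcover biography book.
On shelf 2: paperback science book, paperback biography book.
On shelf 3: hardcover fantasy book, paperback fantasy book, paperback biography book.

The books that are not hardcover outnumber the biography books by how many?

books that are not hardcover: 9.
biography books: 9.
9 − 9 = 0.

0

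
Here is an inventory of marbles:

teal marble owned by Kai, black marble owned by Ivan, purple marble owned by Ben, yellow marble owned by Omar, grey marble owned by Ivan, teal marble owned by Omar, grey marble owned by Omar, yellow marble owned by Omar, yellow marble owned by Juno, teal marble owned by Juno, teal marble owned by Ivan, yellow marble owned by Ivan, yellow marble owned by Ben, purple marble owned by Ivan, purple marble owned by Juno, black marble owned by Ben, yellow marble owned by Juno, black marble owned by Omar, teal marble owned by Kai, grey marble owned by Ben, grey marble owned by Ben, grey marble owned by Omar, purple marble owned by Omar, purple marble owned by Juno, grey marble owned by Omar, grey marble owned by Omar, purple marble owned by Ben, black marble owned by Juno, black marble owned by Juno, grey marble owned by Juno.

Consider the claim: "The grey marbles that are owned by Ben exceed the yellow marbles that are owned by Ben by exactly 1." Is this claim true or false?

grey marbles owned by Ben: 2.
yellow marbles owned by Ben: 1.
The claim requires 2 − 1 (= 1) to equal 1, which holds.

True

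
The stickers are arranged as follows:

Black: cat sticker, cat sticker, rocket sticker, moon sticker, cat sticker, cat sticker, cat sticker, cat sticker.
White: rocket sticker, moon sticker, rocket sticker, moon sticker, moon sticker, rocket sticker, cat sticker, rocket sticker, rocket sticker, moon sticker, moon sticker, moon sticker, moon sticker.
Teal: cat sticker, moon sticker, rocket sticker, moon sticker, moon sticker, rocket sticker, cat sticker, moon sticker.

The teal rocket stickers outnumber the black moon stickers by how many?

1

teal rocket stickers: 2.
black moon stickers: 1.
2 − 1 = 1.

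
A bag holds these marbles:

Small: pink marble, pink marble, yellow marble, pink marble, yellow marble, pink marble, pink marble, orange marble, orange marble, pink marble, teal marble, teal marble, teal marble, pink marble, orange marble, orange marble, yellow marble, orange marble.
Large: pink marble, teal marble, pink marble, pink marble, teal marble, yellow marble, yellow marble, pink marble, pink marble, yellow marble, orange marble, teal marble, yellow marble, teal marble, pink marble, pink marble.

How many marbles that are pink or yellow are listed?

21

pink: 14; yellow: 7; together 14 + 7 = 21.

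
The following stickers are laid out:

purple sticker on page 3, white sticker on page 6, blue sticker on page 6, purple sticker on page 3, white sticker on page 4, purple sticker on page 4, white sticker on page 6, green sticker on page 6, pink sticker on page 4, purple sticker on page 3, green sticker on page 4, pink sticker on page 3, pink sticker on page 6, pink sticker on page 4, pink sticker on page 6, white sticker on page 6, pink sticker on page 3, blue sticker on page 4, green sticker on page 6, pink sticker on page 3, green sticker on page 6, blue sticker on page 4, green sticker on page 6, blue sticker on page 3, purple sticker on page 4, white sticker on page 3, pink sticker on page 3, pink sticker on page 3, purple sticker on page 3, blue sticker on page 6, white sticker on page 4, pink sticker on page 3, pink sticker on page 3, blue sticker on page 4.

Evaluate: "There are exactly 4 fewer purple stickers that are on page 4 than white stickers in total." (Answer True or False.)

purple stickers on page 4: 2.
white stickers: 6.
The claim requires 6 − 2 (= 4) to equal 4, which holds.

True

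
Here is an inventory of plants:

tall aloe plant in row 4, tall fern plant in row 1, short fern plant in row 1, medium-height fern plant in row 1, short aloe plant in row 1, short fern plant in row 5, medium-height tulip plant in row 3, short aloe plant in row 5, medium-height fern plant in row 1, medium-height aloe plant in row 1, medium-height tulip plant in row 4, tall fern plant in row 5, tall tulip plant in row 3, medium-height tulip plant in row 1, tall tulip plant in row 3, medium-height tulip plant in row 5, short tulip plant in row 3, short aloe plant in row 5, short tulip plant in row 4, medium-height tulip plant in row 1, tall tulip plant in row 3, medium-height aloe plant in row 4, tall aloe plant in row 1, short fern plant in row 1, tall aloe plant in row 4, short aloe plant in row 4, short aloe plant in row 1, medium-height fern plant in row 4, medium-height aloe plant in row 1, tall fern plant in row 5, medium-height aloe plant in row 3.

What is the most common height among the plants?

medium-height

Counts by height: medium-height 12, short 10, tall 9.
The maximum is 12, held uniquely by medium-height.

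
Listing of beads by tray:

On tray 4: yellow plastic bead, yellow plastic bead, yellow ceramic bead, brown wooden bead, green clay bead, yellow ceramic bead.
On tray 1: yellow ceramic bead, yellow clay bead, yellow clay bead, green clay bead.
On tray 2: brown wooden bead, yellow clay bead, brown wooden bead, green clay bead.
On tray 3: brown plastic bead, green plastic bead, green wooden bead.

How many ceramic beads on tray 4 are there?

2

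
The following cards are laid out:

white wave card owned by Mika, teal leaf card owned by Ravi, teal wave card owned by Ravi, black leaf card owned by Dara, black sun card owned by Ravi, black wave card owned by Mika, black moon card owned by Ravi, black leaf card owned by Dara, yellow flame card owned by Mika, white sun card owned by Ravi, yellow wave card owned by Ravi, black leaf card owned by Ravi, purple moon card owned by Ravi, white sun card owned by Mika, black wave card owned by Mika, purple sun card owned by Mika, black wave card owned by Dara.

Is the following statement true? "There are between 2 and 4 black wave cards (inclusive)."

black wave cards: 3.
The claim requires 2 ≤ 3 ≤ 4, which holds.

True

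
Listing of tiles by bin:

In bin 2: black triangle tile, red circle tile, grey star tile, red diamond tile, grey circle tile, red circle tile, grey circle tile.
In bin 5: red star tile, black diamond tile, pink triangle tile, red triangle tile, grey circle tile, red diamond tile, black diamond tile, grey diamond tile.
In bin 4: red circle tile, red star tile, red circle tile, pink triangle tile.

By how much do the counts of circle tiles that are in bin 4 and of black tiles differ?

circle tiles in bin 4: 2. black tiles: 3.
|2 − 3| = 3 − 2 = 1.

1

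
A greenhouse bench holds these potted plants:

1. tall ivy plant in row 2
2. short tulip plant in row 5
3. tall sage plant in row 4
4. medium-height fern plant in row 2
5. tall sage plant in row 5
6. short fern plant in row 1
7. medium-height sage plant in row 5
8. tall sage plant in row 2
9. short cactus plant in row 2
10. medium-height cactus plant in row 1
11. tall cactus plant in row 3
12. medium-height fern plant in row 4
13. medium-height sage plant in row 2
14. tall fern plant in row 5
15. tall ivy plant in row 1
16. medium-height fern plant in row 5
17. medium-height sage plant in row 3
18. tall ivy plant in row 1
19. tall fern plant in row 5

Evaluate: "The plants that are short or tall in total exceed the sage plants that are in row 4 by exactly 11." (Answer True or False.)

True

|plants that are short or tall| = 12.
|sage plants in row 4| = 1.
The claim requires 12 − 1 (= 11) to equal 11, which holds.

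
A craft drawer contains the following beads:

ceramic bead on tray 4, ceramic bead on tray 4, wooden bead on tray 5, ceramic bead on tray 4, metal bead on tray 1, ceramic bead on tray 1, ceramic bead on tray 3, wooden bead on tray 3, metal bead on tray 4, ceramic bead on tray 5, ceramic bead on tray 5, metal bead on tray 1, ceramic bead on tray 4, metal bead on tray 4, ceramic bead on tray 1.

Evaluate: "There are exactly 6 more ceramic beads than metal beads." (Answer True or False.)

There are 9 ceramic beads.
There are 4 metal beads.
The claim requires 9 − 4 (= 5) to equal 6, which does not hold.

False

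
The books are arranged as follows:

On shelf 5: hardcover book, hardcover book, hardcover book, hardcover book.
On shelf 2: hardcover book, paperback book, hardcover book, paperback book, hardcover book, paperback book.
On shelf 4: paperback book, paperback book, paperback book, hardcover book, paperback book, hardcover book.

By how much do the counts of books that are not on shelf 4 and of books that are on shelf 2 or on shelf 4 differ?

books that are not on shelf 4: 10. books on shelf 2 or on shelf 4: 12.
|10 − 12| = 12 − 10 = 2.

2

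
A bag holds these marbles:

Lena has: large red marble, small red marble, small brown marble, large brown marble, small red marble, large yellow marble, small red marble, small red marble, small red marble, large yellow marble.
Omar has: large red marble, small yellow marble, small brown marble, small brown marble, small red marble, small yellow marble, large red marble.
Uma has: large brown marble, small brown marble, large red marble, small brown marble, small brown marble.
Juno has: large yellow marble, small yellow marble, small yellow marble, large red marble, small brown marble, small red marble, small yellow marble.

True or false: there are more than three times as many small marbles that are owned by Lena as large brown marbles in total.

|small marbles owned by Lena| = 6.
|large brown marbles| = 2.
The claim requires 6 > 3 × 2 = 6, which does not hold.

False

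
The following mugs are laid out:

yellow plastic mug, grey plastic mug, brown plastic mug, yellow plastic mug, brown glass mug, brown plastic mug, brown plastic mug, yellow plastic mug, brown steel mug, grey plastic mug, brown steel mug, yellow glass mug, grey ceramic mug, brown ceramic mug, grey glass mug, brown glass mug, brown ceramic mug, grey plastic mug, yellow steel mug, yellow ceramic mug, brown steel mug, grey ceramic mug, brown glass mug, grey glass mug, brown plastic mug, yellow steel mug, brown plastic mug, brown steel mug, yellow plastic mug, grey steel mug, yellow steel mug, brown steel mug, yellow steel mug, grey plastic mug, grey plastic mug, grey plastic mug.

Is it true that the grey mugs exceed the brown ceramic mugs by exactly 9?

True

There are 11 grey mugs.
There are 2 brown ceramic mugs.
The claim requires 11 − 2 (= 9) to equal 9, which holds.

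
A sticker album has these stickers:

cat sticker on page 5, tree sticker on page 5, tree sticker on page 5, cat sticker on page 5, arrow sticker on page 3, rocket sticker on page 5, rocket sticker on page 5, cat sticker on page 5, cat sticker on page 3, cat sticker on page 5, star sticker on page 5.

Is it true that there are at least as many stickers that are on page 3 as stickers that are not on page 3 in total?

False

stickers on page 3: 2.
stickers that are not on page 3: 9.
The claim requires 2 ≥ 9, which does not hold.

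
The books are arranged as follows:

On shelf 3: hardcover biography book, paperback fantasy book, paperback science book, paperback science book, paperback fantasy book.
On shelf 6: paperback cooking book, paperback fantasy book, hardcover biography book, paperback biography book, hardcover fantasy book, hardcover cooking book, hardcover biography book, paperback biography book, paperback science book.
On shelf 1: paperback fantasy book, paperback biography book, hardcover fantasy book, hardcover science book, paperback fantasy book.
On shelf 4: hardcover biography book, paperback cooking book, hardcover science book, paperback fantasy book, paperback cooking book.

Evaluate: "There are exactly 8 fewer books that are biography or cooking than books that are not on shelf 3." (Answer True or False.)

True

|books that are biography or cooking| = 11.
|books that are not on shelf 3| = 19.
The claim requires 19 − 11 (= 8) to equal 8, which holds.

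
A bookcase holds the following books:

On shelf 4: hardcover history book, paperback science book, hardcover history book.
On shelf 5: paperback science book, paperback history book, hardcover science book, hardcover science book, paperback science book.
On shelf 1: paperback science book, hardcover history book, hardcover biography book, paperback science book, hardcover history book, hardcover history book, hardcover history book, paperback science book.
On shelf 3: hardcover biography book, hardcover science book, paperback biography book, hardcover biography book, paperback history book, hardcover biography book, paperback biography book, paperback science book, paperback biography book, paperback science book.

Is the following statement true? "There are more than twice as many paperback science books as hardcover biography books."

There are 8 paperback science books.
There are 4 hardcover biography books.
The claim requires 8 > 2 × 4 = 8, which does not hold.

False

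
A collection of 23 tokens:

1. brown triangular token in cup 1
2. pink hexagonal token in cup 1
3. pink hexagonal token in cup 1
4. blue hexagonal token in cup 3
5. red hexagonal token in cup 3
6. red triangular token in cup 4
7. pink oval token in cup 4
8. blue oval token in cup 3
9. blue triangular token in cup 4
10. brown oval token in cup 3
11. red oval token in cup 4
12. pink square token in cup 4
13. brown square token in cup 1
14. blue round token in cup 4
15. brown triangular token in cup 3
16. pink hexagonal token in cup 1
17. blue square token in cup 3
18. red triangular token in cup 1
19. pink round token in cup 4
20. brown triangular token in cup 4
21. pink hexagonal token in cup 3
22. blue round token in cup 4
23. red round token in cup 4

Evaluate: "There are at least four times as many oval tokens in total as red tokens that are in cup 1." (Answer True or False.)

True

|oval tokens| = 4.
|red tokens in cup 1| = 1.
The claim requires 4 ≥ 4 × 1 = 4, which holds.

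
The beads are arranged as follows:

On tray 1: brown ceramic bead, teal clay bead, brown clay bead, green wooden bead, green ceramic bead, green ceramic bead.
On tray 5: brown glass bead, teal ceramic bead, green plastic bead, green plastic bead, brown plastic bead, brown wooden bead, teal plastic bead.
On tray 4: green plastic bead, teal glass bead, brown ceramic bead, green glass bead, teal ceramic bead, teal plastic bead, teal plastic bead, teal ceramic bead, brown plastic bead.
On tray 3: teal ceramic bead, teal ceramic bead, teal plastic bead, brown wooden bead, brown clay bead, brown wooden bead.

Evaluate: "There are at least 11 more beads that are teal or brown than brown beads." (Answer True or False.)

beads that are teal or brown: 21.
brown beads: 10.
The claim requires 21 − 10 = 11 ≥ 11, which holds.

True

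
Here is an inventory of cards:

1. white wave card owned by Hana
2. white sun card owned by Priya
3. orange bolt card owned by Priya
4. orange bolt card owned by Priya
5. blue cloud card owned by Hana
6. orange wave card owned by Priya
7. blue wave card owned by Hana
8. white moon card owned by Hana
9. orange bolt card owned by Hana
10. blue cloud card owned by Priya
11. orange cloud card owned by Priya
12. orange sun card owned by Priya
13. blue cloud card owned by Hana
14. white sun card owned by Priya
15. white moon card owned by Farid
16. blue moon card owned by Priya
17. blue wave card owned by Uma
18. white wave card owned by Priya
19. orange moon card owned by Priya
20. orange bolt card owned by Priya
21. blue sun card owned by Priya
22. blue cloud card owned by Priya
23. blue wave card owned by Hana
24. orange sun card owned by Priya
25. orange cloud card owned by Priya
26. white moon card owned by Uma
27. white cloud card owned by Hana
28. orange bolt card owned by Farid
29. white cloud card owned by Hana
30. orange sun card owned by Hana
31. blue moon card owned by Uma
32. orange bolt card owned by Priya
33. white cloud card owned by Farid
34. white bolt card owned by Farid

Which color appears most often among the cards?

orange

Counts by color: orange 13, white 11, blue 10.
The maximum is 13, held uniquely by orange.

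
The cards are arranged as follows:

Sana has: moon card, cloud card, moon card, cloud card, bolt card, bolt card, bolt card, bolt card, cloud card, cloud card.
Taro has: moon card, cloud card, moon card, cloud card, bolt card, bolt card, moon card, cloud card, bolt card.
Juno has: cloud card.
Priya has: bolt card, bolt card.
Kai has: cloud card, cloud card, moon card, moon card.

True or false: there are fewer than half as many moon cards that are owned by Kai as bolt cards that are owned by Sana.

moon cards owned by Kai: 2.
bolt cards owned by Sana: 4.
The claim requires 2 × 2 = 4 < 4, which does not hold.

False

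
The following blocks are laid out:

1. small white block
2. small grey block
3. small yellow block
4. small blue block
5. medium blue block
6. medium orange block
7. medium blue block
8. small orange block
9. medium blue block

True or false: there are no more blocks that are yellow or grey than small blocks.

There are 2 blocks that are yellow or grey.
There are 5 small blocks.
The claim requires 2 ≤ 5, which holds.

True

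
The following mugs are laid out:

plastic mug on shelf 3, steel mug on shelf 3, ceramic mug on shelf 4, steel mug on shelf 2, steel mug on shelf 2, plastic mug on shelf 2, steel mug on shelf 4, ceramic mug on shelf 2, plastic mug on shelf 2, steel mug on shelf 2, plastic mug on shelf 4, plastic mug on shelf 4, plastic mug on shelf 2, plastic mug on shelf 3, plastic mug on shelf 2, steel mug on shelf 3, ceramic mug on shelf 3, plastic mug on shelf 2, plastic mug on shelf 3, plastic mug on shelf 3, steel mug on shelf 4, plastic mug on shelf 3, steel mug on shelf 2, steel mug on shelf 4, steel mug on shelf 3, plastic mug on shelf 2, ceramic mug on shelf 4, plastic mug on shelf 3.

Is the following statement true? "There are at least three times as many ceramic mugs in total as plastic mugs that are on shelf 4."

False

ceramic mugs: 4.
plastic mugs on shelf 4: 2.
The claim requires 4 ≥ 3 × 2 = 6, which does not hold.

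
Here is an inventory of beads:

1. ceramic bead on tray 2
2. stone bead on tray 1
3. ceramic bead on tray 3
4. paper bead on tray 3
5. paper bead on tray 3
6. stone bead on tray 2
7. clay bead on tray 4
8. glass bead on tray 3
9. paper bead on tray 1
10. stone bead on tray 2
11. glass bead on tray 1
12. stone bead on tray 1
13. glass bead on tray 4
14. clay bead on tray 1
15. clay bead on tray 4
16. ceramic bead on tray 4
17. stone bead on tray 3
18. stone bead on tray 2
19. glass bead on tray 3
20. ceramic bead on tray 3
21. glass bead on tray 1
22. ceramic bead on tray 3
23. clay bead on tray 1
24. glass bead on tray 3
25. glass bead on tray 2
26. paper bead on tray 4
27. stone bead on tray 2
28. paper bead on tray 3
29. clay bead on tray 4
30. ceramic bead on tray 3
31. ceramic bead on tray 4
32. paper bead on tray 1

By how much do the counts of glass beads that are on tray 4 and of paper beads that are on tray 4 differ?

glass beads on tray 4: 1. paper beads on tray 4: 1.
|1 − 1| = 1 − 1 = 0.

0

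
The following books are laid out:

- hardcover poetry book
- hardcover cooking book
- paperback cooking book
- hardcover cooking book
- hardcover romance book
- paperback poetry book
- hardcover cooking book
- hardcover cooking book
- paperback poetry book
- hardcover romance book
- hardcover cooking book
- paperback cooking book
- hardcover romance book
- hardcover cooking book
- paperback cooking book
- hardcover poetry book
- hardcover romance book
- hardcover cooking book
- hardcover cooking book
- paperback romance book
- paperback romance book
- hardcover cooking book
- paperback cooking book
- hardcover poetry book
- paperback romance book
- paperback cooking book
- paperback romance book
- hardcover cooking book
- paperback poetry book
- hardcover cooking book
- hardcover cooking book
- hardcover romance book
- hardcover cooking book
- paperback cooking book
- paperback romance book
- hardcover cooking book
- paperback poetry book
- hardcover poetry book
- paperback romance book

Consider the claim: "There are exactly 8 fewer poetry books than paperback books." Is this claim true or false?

True

|poetry books| = 8.
|paperback books| = 16.
The claim requires 16 − 8 (= 8) to equal 8, which holds.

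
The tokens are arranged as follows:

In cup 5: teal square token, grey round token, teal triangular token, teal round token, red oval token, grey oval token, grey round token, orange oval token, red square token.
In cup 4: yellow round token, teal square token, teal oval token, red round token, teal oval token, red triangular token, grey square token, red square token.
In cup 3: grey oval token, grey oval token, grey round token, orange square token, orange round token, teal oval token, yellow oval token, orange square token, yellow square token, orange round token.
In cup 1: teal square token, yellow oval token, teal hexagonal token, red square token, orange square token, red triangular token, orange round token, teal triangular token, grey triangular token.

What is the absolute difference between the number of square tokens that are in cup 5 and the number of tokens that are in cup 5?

square tokens in cup 5: 2. tokens in cup 5: 9.
|2 − 9| = 9 − 2 = 7.

7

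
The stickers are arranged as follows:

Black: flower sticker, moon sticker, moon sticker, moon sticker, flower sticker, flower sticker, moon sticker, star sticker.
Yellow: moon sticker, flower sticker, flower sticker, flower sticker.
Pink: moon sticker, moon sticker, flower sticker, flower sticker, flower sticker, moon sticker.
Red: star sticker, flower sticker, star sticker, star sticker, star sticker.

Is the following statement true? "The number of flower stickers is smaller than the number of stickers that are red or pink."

True

There are 10 flower stickers.
There are 11 stickers that are red or pink.
The claim requires 10 < 11, which holds.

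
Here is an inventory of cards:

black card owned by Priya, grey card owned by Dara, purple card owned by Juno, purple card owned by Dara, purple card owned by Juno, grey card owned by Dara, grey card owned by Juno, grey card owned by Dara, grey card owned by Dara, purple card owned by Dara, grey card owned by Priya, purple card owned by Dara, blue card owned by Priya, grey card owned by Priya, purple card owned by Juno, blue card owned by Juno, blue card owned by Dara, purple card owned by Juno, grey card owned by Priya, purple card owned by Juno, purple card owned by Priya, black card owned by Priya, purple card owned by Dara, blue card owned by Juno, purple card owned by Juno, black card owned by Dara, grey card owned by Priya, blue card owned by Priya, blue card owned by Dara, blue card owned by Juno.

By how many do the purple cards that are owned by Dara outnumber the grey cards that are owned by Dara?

purple cards owned by Dara: 4.
grey cards owned by Dara: 4.
4 − 4 = 0.

0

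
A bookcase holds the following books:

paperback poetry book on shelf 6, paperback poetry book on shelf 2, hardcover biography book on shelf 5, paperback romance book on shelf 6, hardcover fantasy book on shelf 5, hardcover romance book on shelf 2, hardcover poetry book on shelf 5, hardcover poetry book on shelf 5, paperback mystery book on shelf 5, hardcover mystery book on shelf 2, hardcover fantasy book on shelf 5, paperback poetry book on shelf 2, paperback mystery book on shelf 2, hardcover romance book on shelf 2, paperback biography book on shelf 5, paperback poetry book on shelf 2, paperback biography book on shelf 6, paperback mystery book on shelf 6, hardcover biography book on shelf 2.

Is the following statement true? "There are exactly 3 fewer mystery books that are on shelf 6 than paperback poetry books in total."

mystery books on shelf 6: 1.
paperback poetry books: 4.
The claim requires 4 − 1 (= 3) to equal 3, which holds.

True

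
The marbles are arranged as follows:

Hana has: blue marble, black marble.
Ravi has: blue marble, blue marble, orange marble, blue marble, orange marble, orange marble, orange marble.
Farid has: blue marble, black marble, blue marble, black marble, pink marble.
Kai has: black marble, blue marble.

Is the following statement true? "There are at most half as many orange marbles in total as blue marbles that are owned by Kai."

False

There are 4 orange marbles.
Count of blue marbles owned by Kai: 1.
The claim requires 2 × 4 = 8 ≤ 1, which does not hold.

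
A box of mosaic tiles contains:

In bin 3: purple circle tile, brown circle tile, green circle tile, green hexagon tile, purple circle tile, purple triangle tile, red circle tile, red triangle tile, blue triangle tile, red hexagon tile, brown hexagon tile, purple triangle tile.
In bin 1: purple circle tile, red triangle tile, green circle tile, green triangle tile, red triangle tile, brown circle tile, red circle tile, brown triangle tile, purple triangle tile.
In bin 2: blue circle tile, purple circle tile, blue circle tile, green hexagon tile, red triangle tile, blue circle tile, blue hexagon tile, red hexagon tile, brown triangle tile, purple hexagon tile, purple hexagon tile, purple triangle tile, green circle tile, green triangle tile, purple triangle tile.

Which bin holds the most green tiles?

Counts by bin (restricted to green tiles): bin 2→3, bin 1→2, bin 3→2.
The maximum is 3, held uniquely by bin 2.

bin 2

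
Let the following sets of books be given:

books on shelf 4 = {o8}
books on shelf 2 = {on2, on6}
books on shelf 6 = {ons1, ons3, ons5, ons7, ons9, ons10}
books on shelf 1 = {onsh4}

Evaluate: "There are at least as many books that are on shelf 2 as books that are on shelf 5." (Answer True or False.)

There are 2 books on shelf 2.
There are 0 books on shelf 5.
The claim requires 2 ≥ 0, which holds.

True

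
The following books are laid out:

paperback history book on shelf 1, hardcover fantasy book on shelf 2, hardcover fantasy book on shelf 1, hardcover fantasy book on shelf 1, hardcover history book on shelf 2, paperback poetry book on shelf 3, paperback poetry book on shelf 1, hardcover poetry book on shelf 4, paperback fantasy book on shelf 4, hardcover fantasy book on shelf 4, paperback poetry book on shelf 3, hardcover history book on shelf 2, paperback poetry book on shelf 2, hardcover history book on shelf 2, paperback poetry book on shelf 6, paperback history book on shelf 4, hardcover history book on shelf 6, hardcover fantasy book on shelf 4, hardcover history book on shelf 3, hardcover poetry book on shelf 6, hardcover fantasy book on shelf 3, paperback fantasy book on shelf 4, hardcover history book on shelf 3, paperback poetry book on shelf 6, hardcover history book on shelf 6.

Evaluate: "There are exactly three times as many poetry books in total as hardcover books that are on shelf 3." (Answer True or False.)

False

There are 8 poetry books.
There are 3 hardcover books on shelf 3.
The claim requires 8 = 3 × 3 = 9, which does not hold.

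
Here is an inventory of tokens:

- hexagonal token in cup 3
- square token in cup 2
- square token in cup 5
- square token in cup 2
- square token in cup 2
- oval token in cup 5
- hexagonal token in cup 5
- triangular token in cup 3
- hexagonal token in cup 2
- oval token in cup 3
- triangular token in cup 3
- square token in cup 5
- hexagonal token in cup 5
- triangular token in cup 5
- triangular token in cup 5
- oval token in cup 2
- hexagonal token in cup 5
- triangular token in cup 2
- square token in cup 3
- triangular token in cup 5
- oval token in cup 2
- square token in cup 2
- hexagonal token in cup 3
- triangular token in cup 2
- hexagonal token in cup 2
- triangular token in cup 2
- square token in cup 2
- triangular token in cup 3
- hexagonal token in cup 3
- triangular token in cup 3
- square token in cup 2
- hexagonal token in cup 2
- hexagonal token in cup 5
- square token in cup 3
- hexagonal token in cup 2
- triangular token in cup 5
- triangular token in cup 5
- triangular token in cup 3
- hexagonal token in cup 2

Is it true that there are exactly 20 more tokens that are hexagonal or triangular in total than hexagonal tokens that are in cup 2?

|tokens that are hexagonal or triangular| = 25.
|hexagonal tokens in cup 2| = 5.
The claim requires 25 − 5 (= 20) to equal 20, which holds.

True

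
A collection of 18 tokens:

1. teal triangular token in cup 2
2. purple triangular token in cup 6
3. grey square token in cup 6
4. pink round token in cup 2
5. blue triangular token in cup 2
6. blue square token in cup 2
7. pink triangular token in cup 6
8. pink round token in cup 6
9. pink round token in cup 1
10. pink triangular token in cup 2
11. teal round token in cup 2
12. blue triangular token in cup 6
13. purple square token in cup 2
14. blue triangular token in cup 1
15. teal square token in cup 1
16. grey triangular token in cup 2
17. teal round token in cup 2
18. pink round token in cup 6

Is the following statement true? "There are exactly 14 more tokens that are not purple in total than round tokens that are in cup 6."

There are 16 tokens that are not purple.
There are 2 round tokens in cup 6.
The claim requires 16 − 2 (= 14) to equal 14, which holds.

True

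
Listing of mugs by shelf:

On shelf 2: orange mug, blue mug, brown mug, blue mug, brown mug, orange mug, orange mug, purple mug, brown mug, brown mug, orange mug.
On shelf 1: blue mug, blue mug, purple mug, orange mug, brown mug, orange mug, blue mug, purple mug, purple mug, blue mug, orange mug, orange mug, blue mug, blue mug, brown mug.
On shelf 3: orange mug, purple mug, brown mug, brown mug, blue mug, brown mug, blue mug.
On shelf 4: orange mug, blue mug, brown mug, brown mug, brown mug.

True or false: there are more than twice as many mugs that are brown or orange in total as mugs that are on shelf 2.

False

|mugs that are brown or orange| = 22.
|mugs on shelf 2| = 11.
The claim requires 22 > 2 × 11 = 22, which does not hold.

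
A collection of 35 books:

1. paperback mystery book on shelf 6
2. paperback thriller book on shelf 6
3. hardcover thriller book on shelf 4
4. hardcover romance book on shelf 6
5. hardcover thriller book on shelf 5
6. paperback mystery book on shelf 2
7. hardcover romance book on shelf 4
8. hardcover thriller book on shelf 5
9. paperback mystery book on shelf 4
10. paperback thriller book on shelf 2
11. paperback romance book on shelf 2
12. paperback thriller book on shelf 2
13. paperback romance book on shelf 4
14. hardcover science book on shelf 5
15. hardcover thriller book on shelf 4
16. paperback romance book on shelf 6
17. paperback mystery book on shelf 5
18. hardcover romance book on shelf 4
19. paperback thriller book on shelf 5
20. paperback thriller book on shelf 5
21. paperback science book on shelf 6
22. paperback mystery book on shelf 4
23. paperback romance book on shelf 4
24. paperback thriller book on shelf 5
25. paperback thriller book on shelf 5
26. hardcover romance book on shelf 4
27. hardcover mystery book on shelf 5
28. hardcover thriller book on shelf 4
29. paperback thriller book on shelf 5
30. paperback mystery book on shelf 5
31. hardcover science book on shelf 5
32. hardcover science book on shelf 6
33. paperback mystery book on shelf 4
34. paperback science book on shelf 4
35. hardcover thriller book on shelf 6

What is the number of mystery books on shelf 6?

1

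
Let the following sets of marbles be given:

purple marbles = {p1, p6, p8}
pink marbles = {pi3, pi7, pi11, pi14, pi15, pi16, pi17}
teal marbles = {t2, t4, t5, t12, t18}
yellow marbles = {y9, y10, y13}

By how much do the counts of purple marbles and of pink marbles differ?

4

purple marbles: 3. pink marbles: 7.
|3 − 7| = 7 − 3 = 4.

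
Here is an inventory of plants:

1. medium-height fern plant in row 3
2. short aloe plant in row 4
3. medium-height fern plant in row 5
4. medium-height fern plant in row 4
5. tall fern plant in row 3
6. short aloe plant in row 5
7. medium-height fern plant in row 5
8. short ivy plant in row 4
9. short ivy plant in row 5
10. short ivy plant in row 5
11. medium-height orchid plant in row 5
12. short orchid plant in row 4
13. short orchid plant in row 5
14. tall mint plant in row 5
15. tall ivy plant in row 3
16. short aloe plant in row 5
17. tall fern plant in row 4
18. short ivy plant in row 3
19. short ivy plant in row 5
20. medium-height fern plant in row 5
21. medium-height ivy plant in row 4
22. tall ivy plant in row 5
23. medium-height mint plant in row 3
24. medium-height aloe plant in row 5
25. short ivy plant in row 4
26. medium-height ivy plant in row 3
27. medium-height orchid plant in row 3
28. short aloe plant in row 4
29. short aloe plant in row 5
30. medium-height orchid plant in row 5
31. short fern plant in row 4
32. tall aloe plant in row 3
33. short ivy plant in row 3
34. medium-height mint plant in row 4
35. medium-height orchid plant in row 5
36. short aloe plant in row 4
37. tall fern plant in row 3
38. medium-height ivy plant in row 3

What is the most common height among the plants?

short

Counts by height: short 16, medium-height 15, tall 7.
The maximum is 16, held uniquely by short.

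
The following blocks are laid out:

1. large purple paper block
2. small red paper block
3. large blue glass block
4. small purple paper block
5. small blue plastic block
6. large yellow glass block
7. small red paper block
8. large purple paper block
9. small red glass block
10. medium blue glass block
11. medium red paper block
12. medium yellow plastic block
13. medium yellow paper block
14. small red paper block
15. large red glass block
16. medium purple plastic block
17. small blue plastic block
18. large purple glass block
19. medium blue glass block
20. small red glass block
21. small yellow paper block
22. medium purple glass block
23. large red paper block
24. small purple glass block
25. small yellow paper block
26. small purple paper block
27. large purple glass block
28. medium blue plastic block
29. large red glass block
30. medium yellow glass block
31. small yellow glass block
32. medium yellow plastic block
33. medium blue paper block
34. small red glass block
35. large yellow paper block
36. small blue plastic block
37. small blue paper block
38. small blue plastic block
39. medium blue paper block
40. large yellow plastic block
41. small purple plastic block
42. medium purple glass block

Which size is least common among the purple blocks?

medium

Counts by size (restricted to purple blocks): small 4, large 4, medium 3.
The minimum is 3, held uniquely by medium.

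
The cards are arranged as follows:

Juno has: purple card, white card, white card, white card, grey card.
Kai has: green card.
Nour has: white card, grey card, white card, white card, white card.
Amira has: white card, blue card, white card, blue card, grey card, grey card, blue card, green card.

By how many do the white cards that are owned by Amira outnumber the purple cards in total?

1

white cards owned by Amira: 2.
purple cards: 1.
2 − 1 = 1.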